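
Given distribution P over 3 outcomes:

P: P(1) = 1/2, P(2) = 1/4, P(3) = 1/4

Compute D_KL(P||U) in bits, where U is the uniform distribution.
0.0850 bits

U(i) = 1/3 for all i

D_KL(P||U) = Σ P(x) log₂(P(x) / (1/3))
           = Σ P(x) log₂(P(x)) + log₂(3)
           = log₂(3) - H(P)

H(P) = -Σ P(x) log₂(P(x)):
  -P(1)·log₂(P(1)) = -(1/2)·log₂(1/2) = 0.50000
  -P(2)·log₂(P(2)) = -(1/4)·log₂(1/4) = 0.50000
  -P(3)·log₂(P(3)) = -(1/4)·log₂(1/4) = 0.50000
H(P) = 0.50000 + 0.50000 + 0.50000 = 1.50000 bits

log₂(3) = 1.58496 bits

D_KL(P||U) = 1.58496 - 1.50000 = 0.08496 ≈ 0.0850 bits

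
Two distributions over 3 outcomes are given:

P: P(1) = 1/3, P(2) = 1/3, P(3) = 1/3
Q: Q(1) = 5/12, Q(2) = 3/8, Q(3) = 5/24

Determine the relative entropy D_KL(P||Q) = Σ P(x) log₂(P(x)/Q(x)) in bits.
0.0621 bits

D_KL(P||Q) = Σ P(x) log₂(P(x)/Q(x))

Computing term by term:
  P(1)·log₂(P(1)/Q(1)) = (1/3)·log₂((1/3)/(5/12)) = -0.10731
  P(2)·log₂(P(2)/Q(2)) = (1/3)·log₂((1/3)/(3/8)) = -0.05664
  P(3)·log₂(P(3)/Q(3)) = (1/3)·log₂((1/3)/(5/24)) = 0.22602

D_KL(P||Q) = -0.10731 - 0.05664 + 0.22602 = 0.06207 ≈ 0.0621 bits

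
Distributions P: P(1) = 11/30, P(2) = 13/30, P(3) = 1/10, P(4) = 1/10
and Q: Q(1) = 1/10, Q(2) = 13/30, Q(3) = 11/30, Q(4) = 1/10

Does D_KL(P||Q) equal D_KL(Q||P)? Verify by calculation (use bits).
D_KL(P||Q) = 0.4999 bits, D_KL(Q||P) = 0.4999 bits. Yes — for this pair D_KL(P||Q) = D_KL(Q||P).

D_KL(P||Q) = Σ P(x) log₂(P(x)/Q(x))

Computing term by term:
  P(1)·log₂(P(1)/Q(1)) = (11/30)·log₂((11/30)/(1/10)) = 0.68731
  P(2)·log₂(P(2)/Q(2)) = (13/30)·log₂((13/30)/(13/30)) = 0.00000
  P(3)·log₂(P(3)/Q(3)) = (1/10)·log₂((1/10)/(11/30)) = -0.18745
  P(4)·log₂(P(4)/Q(4)) = (1/10)·log₂((1/10)/(1/10)) = 0.00000

D_KL(P||Q) = 0.68731 + 0.00000 - 0.18745 + 0.00000 = 0.49986 ≈ 0.4999 bits

D_KL(Q||P) = Σ Q(x) log₂(Q(x)/P(x))

Computing term by term:
  Q(1)·log₂(Q(1)/P(1)) = (1/10)·log₂((1/10)/(11/30)) = -0.18745
  Q(2)·log₂(Q(2)/P(2)) = (13/30)·log₂((13/30)/(13/30)) = 0.00000
  Q(3)·log₂(Q(3)/P(3)) = (11/30)·log₂((11/30)/(1/10)) = 0.68731
  Q(4)·log₂(Q(4)/P(4)) = (1/10)·log₂((1/10)/(1/10)) = 0.00000

D_KL(Q||P) = -0.18745 + 0.00000 + 0.68731 + 0.00000 = 0.49986 ≈ 0.4999 bits

These ARE equal here. Q is P with outcomes relabeled (Q(1) = P(3), Q(3) = P(1)) by a relabeling that is its own inverse, so the two sums contain exactly the same terms in a different order. This is a special case — KL divergence is not symmetric in general: D_KL(P||Q) ≠ D_KL(Q||P) for most P, Q.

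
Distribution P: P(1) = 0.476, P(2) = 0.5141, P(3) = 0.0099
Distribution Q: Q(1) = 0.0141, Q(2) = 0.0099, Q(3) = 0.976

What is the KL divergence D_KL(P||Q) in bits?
5.2808 bits

D_KL(P||Q) = Σ P(x) log₂(P(x)/Q(x))

Computing term by term:
  P(1)·log₂(P(1)/Q(1)) = 0.476·log₂(0.476/0.0141) = 2.41674
  P(2)·log₂(P(2)/Q(2)) = 0.5141·log₂(0.5141/0.0099) = 2.92959
  P(3)·log₂(P(3)/Q(3)) = 0.0099·log₂(0.0099/0.976) = -0.06557

D_KL(P||Q) = 2.41674 + 2.92959 - 0.06557 = 5.28076 ≈ 5.2808 bits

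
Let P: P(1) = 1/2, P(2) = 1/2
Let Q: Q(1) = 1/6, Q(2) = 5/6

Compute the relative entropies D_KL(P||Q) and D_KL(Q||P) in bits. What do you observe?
D_KL(P||Q) = 0.4240 bits, D_KL(Q||P) = 0.3500 bits. The two directions give different values (D_KL(P||Q) exceeds D_KL(Q||P) by 0.0740 bits): KL divergence is asymmetric.

D_KL(P||Q) = Σ P(x) log₂(P(x)/Q(x))

Computing term by term:
  P(1)·log₂(P(1)/Q(1)) = (1/2)·log₂((1/2)/(1/6)) = 0.79248
  P(2)·log₂(P(2)/Q(2)) = (1/2)·log₂((1/2)/(5/6)) = -0.36848

D_KL(P||Q) = 0.79248 - 0.36848 = 0.42400 ≈ 0.4240 bits

D_KL(Q||P) = Σ Q(x) log₂(Q(x)/P(x))

Computing term by term:
  Q(1)·log₂(Q(1)/P(1)) = (1/6)·log₂((1/6)/(1/2)) = -0.26416
  Q(2)·log₂(Q(2)/P(2)) = (5/6)·log₂((5/6)/(1/2)) = 0.61414

D_KL(Q||P) = -0.26416 + 0.61414 = 0.34998 ≈ 0.3500 bits

These are NOT equal (difference: 0.0740 bits). KL divergence is asymmetric: D_KL(P||Q) ≠ D_KL(Q||P) in general.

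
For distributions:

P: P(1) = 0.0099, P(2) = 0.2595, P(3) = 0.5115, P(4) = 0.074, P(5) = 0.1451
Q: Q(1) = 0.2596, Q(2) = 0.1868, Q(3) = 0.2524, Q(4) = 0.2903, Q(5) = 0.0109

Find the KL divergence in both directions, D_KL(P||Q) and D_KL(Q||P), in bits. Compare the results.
D_KL(P||Q) = 0.9936 bits, D_KL(Q||P) = 1.4094 bits. D_KL(Q||P) is larger than D_KL(P||Q) by 0.4158 bits; the two directions differ.

D_KL(P||Q) = Σ P(x) log₂(P(x)/Q(x))

Computing term by term:
  P(1)·log₂(P(1)/Q(1)) = 0.0099·log₂(0.0099/0.2596) = -0.04666
  P(2)·log₂(P(2)/Q(2)) = 0.2595·log₂(0.2595/0.1868) = 0.12307
  P(3)·log₂(P(3)/Q(3)) = 0.5115·log₂(0.5115/0.2524) = 0.52123
  P(4)·log₂(P(4)/Q(4)) = 0.074·log₂(0.074/0.2903) = -0.14592
  P(5)·log₂(P(5)/Q(5)) = 0.1451·log₂(0.1451/0.0109) = 0.54190

D_KL(P||Q) = -0.04666 + 0.12307 + 0.52123 - 0.14592 + 0.54190 = 0.99362 ≈ 0.9936 bits

D_KL(Q||P) = Σ Q(x) log₂(Q(x)/P(x))

Computing term by term:
  Q(1)·log₂(Q(1)/P(1)) = 0.2596·log₂(0.2596/0.0099) = 1.22342
  Q(2)·log₂(Q(2)/P(2)) = 0.1868·log₂(0.1868/0.2595) = -0.08859
  Q(3)·log₂(Q(3)/P(3)) = 0.2524·log₂(0.2524/0.5115) = -0.25720
  Q(4)·log₂(Q(4)/P(4)) = 0.2903·log₂(0.2903/0.074) = 0.57246
  Q(5)·log₂(Q(5)/P(5)) = 0.0109·log₂(0.0109/0.1451) = -0.04071

D_KL(Q||P) = 1.22342 - 0.08859 - 0.25720 + 0.57246 - 0.04071 = 1.40938 ≈ 1.4094 bits

These are NOT equal (difference: 0.4158 bits). KL divergence is asymmetric: D_KL(P||Q) ≠ D_KL(Q||P) in general.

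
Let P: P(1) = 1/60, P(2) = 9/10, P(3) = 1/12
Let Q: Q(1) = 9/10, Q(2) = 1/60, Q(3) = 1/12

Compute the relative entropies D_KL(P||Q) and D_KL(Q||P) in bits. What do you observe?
D_KL(P||Q) = 5.0835 bits, D_KL(Q||P) = 5.0835 bits. The two directions give the same value here, because Q is a self-inverse relabeling of P; in general KL divergence is asymmetric.

D_KL(P||Q) = Σ P(x) log₂(P(x)/Q(x))

Computing term by term:
  P(1)·log₂(P(1)/Q(1)) = (1/60)·log₂((1/60)/(9/10)) = -0.09591
  P(2)·log₂(P(2)/Q(2)) = (9/10)·log₂((9/10)/(1/60)) = 5.17940
  P(3)·log₂(P(3)/Q(3)) = (1/12)·log₂((1/12)/(1/12)) = 0.00000

D_KL(P||Q) = -0.09591 + 5.17940 + 0.00000 = 5.08349 ≈ 5.0835 bits

D_KL(Q||P) = Σ Q(x) log₂(Q(x)/P(x))

Computing term by term:
  Q(1)·log₂(Q(1)/P(1)) = (9/10)·log₂((9/10)/(1/60)) = 5.17940
  Q(2)·log₂(Q(2)/P(2)) = (1/60)·log₂((1/60)/(9/10)) = -0.09591
  Q(3)·log₂(Q(3)/P(3)) = (1/12)·log₂((1/12)/(1/12)) = 0.00000

D_KL(Q||P) = 5.17940 - 0.09591 + 0.00000 = 5.08349 ≈ 5.0835 bits

These ARE equal here. Q is P with outcomes relabeled (Q(1) = P(2), Q(2) = P(1)) by a relabeling that is its own inverse, so the two sums contain exactly the same terms in a different order. This is a special case — KL divergence is not symmetric in general: D_KL(P||Q) ≠ D_KL(Q||P) for most P, Q.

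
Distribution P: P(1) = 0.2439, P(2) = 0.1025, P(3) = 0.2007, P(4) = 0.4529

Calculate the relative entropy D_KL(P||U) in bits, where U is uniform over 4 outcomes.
0.1841 bits

U(i) = 1/4 for all i

D_KL(P||U) = Σ P(x) log₂(P(x) / (1/4))
           = Σ P(x) log₂(P(x)) + log₂(4)
           = log₂(4) - H(P)

H(P) = -Σ P(x) log₂(P(x)):
  -P(1)·log₂(P(1)) = -(0.2439)·log₂(0.2439) = 0.49649
  -P(2)·log₂(P(2)) = -(0.1025)·log₂(0.1025) = 0.33685
  -P(3)·log₂(P(3)) = -(0.2007)·log₂(0.2007) = 0.46500
  -P(4)·log₂(P(4)) = -(0.4529)·log₂(0.4529) = 0.51754
H(P) = 0.49649 + 0.33685 + 0.46500 + 0.51754 = 1.81588 bits

log₂(4) = 2.00000 bits

D_KL(P||U) = 2.00000 - 1.81588 = 0.18412 ≈ 0.1841 bits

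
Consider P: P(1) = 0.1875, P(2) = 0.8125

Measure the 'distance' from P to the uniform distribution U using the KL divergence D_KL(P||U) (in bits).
0.3038 bits

U(i) = 1/2 for all i

D_KL(P||U) = Σ P(x) log₂(P(x) / (1/2))
           = Σ P(x) log₂(P(x)) + log₂(2)
           = log₂(2) - H(P)

H(P) = -Σ P(x) log₂(P(x)):
  -P(1)·log₂(P(1)) = -(0.1875)·log₂(0.1875) = 0.45282
  -P(2)·log₂(P(2)) = -(0.8125)·log₂(0.8125) = 0.24339
H(P) = 0.45282 + 0.24339 = 0.69621 bits

log₂(2) = 1.00000 bits

D_KL(P||U) = 1.00000 - 0.69621 = 0.30379 ≈ 0.3038 bits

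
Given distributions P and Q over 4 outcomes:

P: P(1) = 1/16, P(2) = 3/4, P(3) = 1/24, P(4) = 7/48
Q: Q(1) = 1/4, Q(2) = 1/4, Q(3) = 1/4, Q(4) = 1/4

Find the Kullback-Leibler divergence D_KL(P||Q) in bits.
0.8426 bits

D_KL(P||Q) = Σ P(x) log₂(P(x)/Q(x))

Computing term by term:
  P(1)·log₂(P(1)/Q(1)) = (1/16)·log₂((1/16)/(1/4)) = -0.12500
  P(2)·log₂(P(2)/Q(2)) = (3/4)·log₂((3/4)/(1/4)) = 1.18872
  P(3)·log₂(P(3)/Q(3)) = (1/24)·log₂((1/24)/(1/4)) = -0.10771
  P(4)·log₂(P(4)/Q(4)) = (7/48)·log₂((7/48)/(1/4)) = -0.11340

D_KL(P||Q) = -0.12500 + 1.18872 - 0.10771 - 0.11340 = 0.84261 ≈ 0.8426 bits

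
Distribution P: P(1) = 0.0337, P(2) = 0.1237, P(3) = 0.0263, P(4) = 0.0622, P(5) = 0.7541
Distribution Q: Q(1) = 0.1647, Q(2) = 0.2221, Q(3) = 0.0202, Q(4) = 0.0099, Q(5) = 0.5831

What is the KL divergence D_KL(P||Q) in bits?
0.2731 bits

D_KL(P||Q) = Σ P(x) log₂(P(x)/Q(x))

Computing term by term:
  P(1)·log₂(P(1)/Q(1)) = 0.0337·log₂(0.0337/0.1647) = -0.07714
  P(2)·log₂(P(2)/Q(2)) = 0.1237·log₂(0.1237/0.2221) = -0.10445
  P(3)·log₂(P(3)/Q(3)) = 0.0263·log₂(0.0263/0.0202) = 0.01001
  P(4)·log₂(P(4)/Q(4)) = 0.0622·log₂(0.0622/0.0099) = 0.16492
  P(5)·log₂(P(5)/Q(5)) = 0.7541·log₂(0.7541/0.5831) = 0.27978

D_KL(P||Q) = -0.07714 - 0.10445 + 0.01001 + 0.16492 + 0.27978 = 0.27312 ≈ 0.2731 bits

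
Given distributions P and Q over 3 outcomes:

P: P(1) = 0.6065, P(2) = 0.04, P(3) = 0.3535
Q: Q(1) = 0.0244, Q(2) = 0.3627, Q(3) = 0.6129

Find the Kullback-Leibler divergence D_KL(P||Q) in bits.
2.4036 bits

D_KL(P||Q) = Σ P(x) log₂(P(x)/Q(x))

Computing term by term:
  P(1)·log₂(P(1)/Q(1)) = 0.6065·log₂(0.6065/0.0244) = 2.81146
  P(2)·log₂(P(2)/Q(2)) = 0.04·log₂(0.04/0.3627) = -0.12723
  P(3)·log₂(P(3)/Q(3)) = 0.3535·log₂(0.3535/0.6129) = -0.28066

D_KL(P||Q) = 2.81146 - 0.12723 - 0.28066 = 2.40357 ≈ 2.4036 bits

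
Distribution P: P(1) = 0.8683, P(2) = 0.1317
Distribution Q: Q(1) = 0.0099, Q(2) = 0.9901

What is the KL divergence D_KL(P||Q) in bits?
5.2213 bits

D_KL(P||Q) = Σ P(x) log₂(P(x)/Q(x))

Computing term by term:
  P(1)·log₂(P(1)/Q(1)) = 0.8683·log₂(0.8683/0.0099) = 5.60455
  P(2)·log₂(P(2)/Q(2)) = 0.1317·log₂(0.1317/0.9901) = -0.38329

D_KL(P||Q) = 5.60455 - 0.38329 = 5.22126 ≈ 5.2213 bits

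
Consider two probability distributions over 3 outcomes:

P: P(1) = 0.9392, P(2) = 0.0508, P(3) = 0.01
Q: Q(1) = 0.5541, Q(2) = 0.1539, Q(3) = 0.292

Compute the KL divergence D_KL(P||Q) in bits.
0.5851 bits

D_KL(P||Q) = Σ P(x) log₂(P(x)/Q(x))

Computing term by term:
  P(1)·log₂(P(1)/Q(1)) = 0.9392·log₂(0.9392/0.5541) = 0.71500
  P(2)·log₂(P(2)/Q(2)) = 0.0508·log₂(0.0508/0.1539) = -0.08123
  P(3)·log₂(P(3)/Q(3)) = 0.01·log₂(0.01/0.292) = -0.04868

D_KL(P||Q) = 0.71500 - 0.08123 - 0.04868 = 0.58509 ≈ 0.5851 bits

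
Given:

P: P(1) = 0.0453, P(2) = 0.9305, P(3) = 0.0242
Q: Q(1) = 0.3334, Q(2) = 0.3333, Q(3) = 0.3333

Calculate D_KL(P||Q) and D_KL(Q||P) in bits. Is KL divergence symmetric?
D_KL(P||Q) = 1.1562 bits, D_KL(Q||P) = 1.7275 bits. No, KL divergence is not symmetric.

D_KL(P||Q) = Σ P(x) log₂(P(x)/Q(x))

Computing term by term:
  P(1)·log₂(P(1)/Q(1)) = 0.0453·log₂(0.0453/0.3334) = -0.13045
  P(2)·log₂(P(2)/Q(2)) = 0.9305·log₂(0.9305/0.3333) = 1.37824
  P(3)·log₂(P(3)/Q(3)) = 0.0242·log₂(0.0242/0.3333) = -0.09157

D_KL(P||Q) = -0.13045 + 1.37824 - 0.09157 = 1.15622 ≈ 1.1562 bits

D_KL(Q||P) = Σ Q(x) log₂(Q(x)/P(x))

Computing term by term:
  Q(1)·log₂(Q(1)/P(1)) = 0.3334·log₂(0.3334/0.0453) = 0.96008
  Q(2)·log₂(Q(2)/P(2)) = 0.3333·log₂(0.3333/0.9305) = -0.49368
  Q(3)·log₂(Q(3)/P(3)) = 0.3333·log₂(0.3333/0.0242) = 1.26112

D_KL(Q||P) = 0.96008 - 0.49368 + 1.26112 = 1.72752 ≈ 1.7275 bits

These are NOT equal (difference: 0.5713 bits). KL divergence is asymmetric: D_KL(P||Q) ≠ D_KL(Q||P) in general.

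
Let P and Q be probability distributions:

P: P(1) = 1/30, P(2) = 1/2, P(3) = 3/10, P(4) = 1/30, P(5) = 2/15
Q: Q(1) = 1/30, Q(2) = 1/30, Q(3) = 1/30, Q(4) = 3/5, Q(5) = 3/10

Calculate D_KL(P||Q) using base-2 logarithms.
2.6094 bits

D_KL(P||Q) = Σ P(x) log₂(P(x)/Q(x))

Computing term by term:
  P(1)·log₂(P(1)/Q(1)) = (1/30)·log₂((1/30)/(1/30)) = 0.00000
  P(2)·log₂(P(2)/Q(2)) = (1/2)·log₂((1/2)/(1/30)) = 1.95345
  P(3)·log₂(P(3)/Q(3)) = (3/10)·log₂((3/10)/(1/30)) = 0.95098
  P(4)·log₂(P(4)/Q(4)) = (1/30)·log₂((1/30)/(3/5)) = -0.13900
  P(5)·log₂(P(5)/Q(5)) = (2/15)·log₂((2/15)/(3/10)) = -0.15599

D_KL(P||Q) = 0.00000 + 1.95345 + 0.95098 - 0.13900 - 0.15599 = 2.60944 ≈ 2.6094 bits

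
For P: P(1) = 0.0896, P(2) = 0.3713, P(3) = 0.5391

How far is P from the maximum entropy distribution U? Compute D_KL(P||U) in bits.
0.2619 bits

U(i) = 1/3 for all i

D_KL(P||U) = Σ P(x) log₂(P(x) / (1/3))
           = Σ P(x) log₂(P(x)) + log₂(3)
           = log₂(3) - H(P)

H(P) = -Σ P(x) log₂(P(x)):
  -P(1)·log₂(P(1)) = -(0.0896)·log₂(0.0896) = 0.31184
  -P(2)·log₂(P(2)) = -(0.3713)·log₂(0.3713) = 0.53071
  -P(3)·log₂(P(3)) = -(0.5391)·log₂(0.5391) = 0.48054
H(P) = 0.31184 + 0.53071 + 0.48054 = 1.32309 bits

log₂(3) = 1.58496 bits

D_KL(P||U) = 1.58496 - 1.32309 = 0.26187 ≈ 0.2619 bits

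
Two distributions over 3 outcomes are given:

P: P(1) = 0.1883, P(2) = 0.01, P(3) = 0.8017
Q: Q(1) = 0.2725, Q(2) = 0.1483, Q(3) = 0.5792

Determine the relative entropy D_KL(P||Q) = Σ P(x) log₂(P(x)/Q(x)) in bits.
0.2367 bits

D_KL(P||Q) = Σ P(x) log₂(P(x)/Q(x))

Computing term by term:
  P(1)·log₂(P(1)/Q(1)) = 0.1883·log₂(0.1883/0.2725) = -0.10041
  P(2)·log₂(P(2)/Q(2)) = 0.01·log₂(0.01/0.1483) = -0.03890
  P(3)·log₂(P(3)/Q(3)) = 0.8017·log₂(0.8017/0.5792) = 0.37600

D_KL(P||Q) = -0.10041 - 0.03890 + 0.37600 = 0.23669 ≈ 0.2367 bits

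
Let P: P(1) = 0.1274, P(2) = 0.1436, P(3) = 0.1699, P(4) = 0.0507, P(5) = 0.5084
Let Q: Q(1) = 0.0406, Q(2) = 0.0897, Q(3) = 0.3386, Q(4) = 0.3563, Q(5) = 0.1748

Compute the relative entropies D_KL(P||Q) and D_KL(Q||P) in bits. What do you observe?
D_KL(P||Q) = 0.7791 bits, D_KL(Q||P) = 0.9420 bits. The two directions give different values (D_KL(Q||P) exceeds D_KL(P||Q) by 0.1629 bits): KL divergence is asymmetric.

D_KL(P||Q) = Σ P(x) log₂(P(x)/Q(x))

Computing term by term:
  P(1)·log₂(P(1)/Q(1)) = 0.1274·log₂(0.1274/0.0406) = 0.21019
  P(2)·log₂(P(2)/Q(2)) = 0.1436·log₂(0.1436/0.0897) = 0.09749
  P(3)·log₂(P(3)/Q(3)) = 0.1699·log₂(0.1699/0.3386) = -0.16903
  P(4)·log₂(P(4)/Q(4)) = 0.0507·log₂(0.0507/0.3563) = -0.14262
  P(5)·log₂(P(5)/Q(5)) = 0.5084·log₂(0.5084/0.1748) = 0.78307

D_KL(P||Q) = 0.21019 + 0.09749 - 0.16903 - 0.14262 + 0.78307 = 0.77910 ≈ 0.7791 bits

D_KL(Q||P) = Σ Q(x) log₂(Q(x)/P(x))

Computing term by term:
  Q(1)·log₂(Q(1)/P(1)) = 0.0406·log₂(0.0406/0.1274) = -0.06698
  Q(2)·log₂(Q(2)/P(2)) = 0.0897·log₂(0.0897/0.1436) = -0.06090
  Q(3)·log₂(Q(3)/P(3)) = 0.3386·log₂(0.3386/0.1699) = 0.33687
  Q(4)·log₂(Q(4)/P(4)) = 0.3563·log₂(0.3563/0.0507) = 1.00228
  Q(5)·log₂(Q(5)/P(5)) = 0.1748·log₂(0.1748/0.5084) = -0.26924

D_KL(Q||P) = -0.06698 - 0.06090 + 0.33687 + 1.00228 - 0.26924 = 0.94203 ≈ 0.9420 bits

These are NOT equal (difference: 0.1629 bits). KL divergence is asymmetric: D_KL(P||Q) ≠ D_KL(Q||P) in general.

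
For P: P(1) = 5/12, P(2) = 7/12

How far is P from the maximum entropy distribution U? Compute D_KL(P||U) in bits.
0.0201 bits

U(i) = 1/2 for all i

D_KL(P||U) = Σ P(x) log₂(P(x) / (1/2))
           = Σ P(x) log₂(P(x)) + log₂(2)
           = log₂(2) - H(P)

H(P) = -Σ P(x) log₂(P(x)):
  -P(1)·log₂(P(1)) = -(5/12)·log₂(5/12) = 0.52626
  -P(2)·log₂(P(2)) = -(7/12)·log₂(7/12) = 0.45360
H(P) = 0.52626 + 0.45360 = 0.97986 bits

log₂(2) = 1.00000 bits

D_KL(P||U) = 1.00000 - 0.97986 = 0.02014 ≈ 0.0201 bits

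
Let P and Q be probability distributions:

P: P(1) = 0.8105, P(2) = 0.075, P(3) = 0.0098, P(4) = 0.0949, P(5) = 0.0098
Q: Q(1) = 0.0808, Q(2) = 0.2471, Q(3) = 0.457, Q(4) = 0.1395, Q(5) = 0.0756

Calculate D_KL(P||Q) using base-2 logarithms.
2.4311 bits

D_KL(P||Q) = Σ P(x) log₂(P(x)/Q(x))

Computing term by term:
  P(1)·log₂(P(1)/Q(1)) = 0.8105·log₂(0.8105/0.0808) = 2.69604
  P(2)·log₂(P(2)/Q(2)) = 0.075·log₂(0.075/0.2471) = -0.12901
  P(3)·log₂(P(3)/Q(3)) = 0.0098·log₂(0.0098/0.457) = -0.05432
  P(4)·log₂(P(4)/Q(4)) = 0.0949·log₂(0.0949/0.1395) = -0.05274
  P(5)·log₂(P(5)/Q(5)) = 0.0098·log₂(0.0098/0.0756) = -0.02889

D_KL(P||Q) = 2.69604 - 0.12901 - 0.05432 - 0.05274 - 0.02889 = 2.43108 ≈ 2.4311 bits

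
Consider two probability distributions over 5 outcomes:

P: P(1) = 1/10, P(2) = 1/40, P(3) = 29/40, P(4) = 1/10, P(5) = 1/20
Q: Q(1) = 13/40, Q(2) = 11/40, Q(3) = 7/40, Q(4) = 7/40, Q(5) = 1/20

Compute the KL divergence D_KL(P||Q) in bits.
1.1494 bits

D_KL(P||Q) = Σ P(x) log₂(P(x)/Q(x))

Computing term by term:
  P(1)·log₂(P(1)/Q(1)) = (1/10)·log₂((1/10)/(13/40)) = -0.17004
  P(2)·log₂(P(2)/Q(2)) = (1/40)·log₂((1/40)/(11/40)) = -0.08649
  P(3)·log₂(P(3)/Q(3)) = (29/40)·log₂((29/40)/(7/40)) = 1.48670
  P(4)·log₂(P(4)/Q(4)) = (1/10)·log₂((1/10)/(7/40)) = -0.08074
  P(5)·log₂(P(5)/Q(5)) = (1/20)·log₂((1/20)/(1/20)) = 0.00000

D_KL(P||Q) = -0.17004 - 0.08649 + 1.48670 - 0.08074 + 0.00000 = 1.14943 ≈ 1.1494 bits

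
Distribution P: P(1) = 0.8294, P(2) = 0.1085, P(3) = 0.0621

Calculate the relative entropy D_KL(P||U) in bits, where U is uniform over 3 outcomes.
0.7645 bits

U(i) = 1/3 for all i

D_KL(P||U) = Σ P(x) log₂(P(x) / (1/3))
           = Σ P(x) log₂(P(x)) + log₂(3)
           = log₂(3) - H(P)

H(P) = -Σ P(x) log₂(P(x)):
  -P(1)·log₂(P(1)) = -(0.8294)·log₂(0.8294) = 0.22382
  -P(2)·log₂(P(2)) = -(0.1085)·log₂(0.1085) = 0.34766
  -P(3)·log₂(P(3)) = -(0.0621)·log₂(0.0621) = 0.24898
H(P) = 0.22382 + 0.34766 + 0.24898 = 0.82046 bits

log₂(3) = 1.58496 bits

D_KL(P||U) = 1.58496 - 0.82046 = 0.76450 ≈ 0.7645 bits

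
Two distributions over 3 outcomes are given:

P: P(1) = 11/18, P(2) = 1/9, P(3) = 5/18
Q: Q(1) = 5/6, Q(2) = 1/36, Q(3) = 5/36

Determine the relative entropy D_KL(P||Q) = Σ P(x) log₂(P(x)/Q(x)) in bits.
0.2266 bits

D_KL(P||Q) = Σ P(x) log₂(P(x)/Q(x))

Computing term by term:
  P(1)·log₂(P(1)/Q(1)) = (11/18)·log₂((11/18)/(5/6)) = -0.27345
  P(2)·log₂(P(2)/Q(2)) = (1/9)·log₂((1/9)/(1/36)) = 0.22222
  P(3)·log₂(P(3)/Q(3)) = (5/18)·log₂((5/18)/(5/36)) = 0.27778

D_KL(P||Q) = -0.27345 + 0.22222 + 0.27778 = 0.22655 ≈ 0.2266 bits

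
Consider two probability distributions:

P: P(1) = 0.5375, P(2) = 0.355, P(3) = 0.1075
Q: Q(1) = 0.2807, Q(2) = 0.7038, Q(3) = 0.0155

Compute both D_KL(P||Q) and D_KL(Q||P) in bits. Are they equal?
D_KL(P||Q) = 0.4536 bits, D_KL(Q||P) = 0.3885 bits. No, they are not equal.

D_KL(P||Q) = Σ P(x) log₂(P(x)/Q(x))

Computing term by term:
  P(1)·log₂(P(1)/Q(1)) = 0.5375·log₂(0.5375/0.2807) = 0.50376
  P(2)·log₂(P(2)/Q(2)) = 0.355·log₂(0.355/0.7038) = -0.35051
  P(3)·log₂(P(3)/Q(3)) = 0.1075·log₂(0.1075/0.0155) = 0.30035

D_KL(P||Q) = 0.50376 - 0.35051 + 0.30035 = 0.45360 ≈ 0.4536 bits

D_KL(Q||P) = Σ Q(x) log₂(Q(x)/P(x))

Computing term by term:
  Q(1)·log₂(Q(1)/P(1)) = 0.2807·log₂(0.2807/0.5375) = -0.26308
  Q(2)·log₂(Q(2)/P(2)) = 0.7038·log₂(0.7038/0.355) = 0.69489
  Q(3)·log₂(Q(3)/P(3)) = 0.0155·log₂(0.0155/0.1075) = -0.04331

D_KL(Q||P) = -0.26308 + 0.69489 - 0.04331 = 0.38850 ≈ 0.3885 bits

These are NOT equal (difference: 0.0651 bits). KL divergence is asymmetric: D_KL(P||Q) ≠ D_KL(Q||P) in general.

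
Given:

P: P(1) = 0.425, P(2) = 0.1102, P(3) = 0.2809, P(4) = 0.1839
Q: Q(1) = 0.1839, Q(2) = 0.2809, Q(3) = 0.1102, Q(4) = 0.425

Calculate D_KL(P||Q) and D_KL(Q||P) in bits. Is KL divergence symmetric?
D_KL(P||Q) = 0.5218 bits, D_KL(Q||P) = 0.5218 bits. The two values coincide for this particular pair, but no — KL divergence is not symmetric in general.

D_KL(P||Q) = Σ P(x) log₂(P(x)/Q(x))

Computing term by term:
  P(1)·log₂(P(1)/Q(1)) = 0.425·log₂(0.425/0.1839) = 0.51363
  P(2)·log₂(P(2)/Q(2)) = 0.1102·log₂(0.1102/0.2809) = -0.14876
  P(3)·log₂(P(3)/Q(3)) = 0.2809·log₂(0.2809/0.1102) = 0.37920
  P(4)·log₂(P(4)/Q(4)) = 0.1839·log₂(0.1839/0.425) = -0.22225

D_KL(P||Q) = 0.51363 - 0.14876 + 0.37920 - 0.22225 = 0.52182 ≈ 0.5218 bits

D_KL(Q||P) = Σ Q(x) log₂(Q(x)/P(x))

Computing term by term:
  Q(1)·log₂(Q(1)/P(1)) = 0.1839·log₂(0.1839/0.425) = -0.22225
  Q(2)·log₂(Q(2)/P(2)) = 0.2809·log₂(0.2809/0.1102) = 0.37920
  Q(3)·log₂(Q(3)/P(3)) = 0.1102·log₂(0.1102/0.2809) = -0.14876
  Q(4)·log₂(Q(4)/P(4)) = 0.425·log₂(0.425/0.1839) = 0.51363

D_KL(Q||P) = -0.22225 + 0.37920 - 0.14876 + 0.51363 = 0.52182 ≈ 0.5218 bits

These ARE equal here. Q is P with outcomes relabeled (Q(1) = P(4), Q(2) = P(3), Q(3) = P(2), Q(4) = P(1)) by a relabeling that is its own inverse, so the two sums contain exactly the same terms in a different order. This is a special case — KL divergence is not symmetric in general: D_KL(P||Q) ≠ D_KL(Q||P) for most P, Q.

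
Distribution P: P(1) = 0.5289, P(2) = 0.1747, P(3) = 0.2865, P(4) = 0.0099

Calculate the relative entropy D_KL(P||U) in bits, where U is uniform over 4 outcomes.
0.4917 bits

U(i) = 1/4 for all i

D_KL(P||U) = Σ P(x) log₂(P(x) / (1/4))
           = Σ P(x) log₂(P(x)) + log₂(4)
           = log₂(4) - H(P)

H(P) = -Σ P(x) log₂(P(x)):
  -P(1)·log₂(P(1)) = -(0.5289)·log₂(0.5289) = 0.48602
  -P(2)·log₂(P(2)) = -(0.1747)·log₂(0.1747) = 0.43973
  -P(3)·log₂(P(3)) = -(0.2865)·log₂(0.2865) = 0.51667
  -P(4)·log₂(P(4)) = -(0.0099)·log₂(0.0099) = 0.06592
H(P) = 0.48602 + 0.43973 + 0.51667 + 0.06592 = 1.50834 bits

log₂(4) = 2.00000 bits

D_KL(P||U) = 2.00000 - 1.50834 = 0.49166 ≈ 0.4917 bits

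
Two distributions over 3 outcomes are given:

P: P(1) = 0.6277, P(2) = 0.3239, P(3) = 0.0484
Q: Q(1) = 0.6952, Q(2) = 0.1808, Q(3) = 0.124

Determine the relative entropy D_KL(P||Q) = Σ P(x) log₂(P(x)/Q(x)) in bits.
0.1143 bits

D_KL(P||Q) = Σ P(x) log₂(P(x)/Q(x))

Computing term by term:
  P(1)·log₂(P(1)/Q(1)) = 0.6277·log₂(0.6277/0.6952) = -0.09249
  P(2)·log₂(P(2)/Q(2)) = 0.3239·log₂(0.3239/0.1808) = 0.27245
  P(3)·log₂(P(3)/Q(3)) = 0.0484·log₂(0.0484/0.124) = -0.06569

D_KL(P||Q) = -0.09249 + 0.27245 - 0.06569 = 0.11427 ≈ 0.1143 bits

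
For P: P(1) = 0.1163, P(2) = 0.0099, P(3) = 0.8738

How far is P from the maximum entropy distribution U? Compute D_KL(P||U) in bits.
0.9880 bits

U(i) = 1/3 for all i

D_KL(P||U) = Σ P(x) log₂(P(x) / (1/3))
           = Σ P(x) log₂(P(x)) + log₂(3)
           = log₂(3) - H(P)

H(P) = -Σ P(x) log₂(P(x)):
  -P(1)·log₂(P(1)) = -(0.1163)·log₂(0.1163) = 0.36100
  -P(2)·log₂(P(2)) = -(0.0099)·log₂(0.0099) = 0.06592
  -P(3)·log₂(P(3)) = -(0.8738)·log₂(0.8738) = 0.17006
H(P) = 0.36100 + 0.06592 + 0.17006 = 0.59698 bits

log₂(3) = 1.58496 bits

D_KL(P||U) = 1.58496 - 0.59698 = 0.98798 ≈ 0.9880 bits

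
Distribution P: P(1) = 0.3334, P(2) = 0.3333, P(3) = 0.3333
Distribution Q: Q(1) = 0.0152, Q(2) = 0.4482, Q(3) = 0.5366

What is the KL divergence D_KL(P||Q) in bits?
1.1139 bits

D_KL(P||Q) = Σ P(x) log₂(P(x)/Q(x))

Computing term by term:
  P(1)·log₂(P(1)/Q(1)) = 0.3334·log₂(0.3334/0.0152) = 1.48533
  P(2)·log₂(P(2)/Q(2)) = 0.3333·log₂(0.3333/0.4482) = -0.14243
  P(3)·log₂(P(3)/Q(3)) = 0.3333·log₂(0.3333/0.5366) = -0.22899

D_KL(P||Q) = 1.48533 - 0.14243 - 0.22899 = 1.11391 ≈ 1.1139 bits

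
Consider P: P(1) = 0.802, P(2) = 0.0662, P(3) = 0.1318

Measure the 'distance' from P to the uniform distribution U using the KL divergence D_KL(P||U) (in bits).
0.6850 bits

U(i) = 1/3 for all i

D_KL(P||U) = Σ P(x) log₂(P(x) / (1/3))
           = Σ P(x) log₂(P(x)) + log₂(3)
           = log₂(3) - H(P)

H(P) = -Σ P(x) log₂(P(x)):
  -P(1)·log₂(P(1)) = -(0.802)·log₂(0.802) = 0.25530
  -P(2)·log₂(P(2)) = -(0.0662)·log₂(0.0662) = 0.25931
  -P(3)·log₂(P(3)) = -(0.1318)·log₂(0.1318) = 0.38533
H(P) = 0.25530 + 0.25931 + 0.38533 = 0.89994 bits

log₂(3) = 1.58496 bits

D_KL(P||U) = 1.58496 - 0.89994 = 0.68502 ≈ 0.6850 bits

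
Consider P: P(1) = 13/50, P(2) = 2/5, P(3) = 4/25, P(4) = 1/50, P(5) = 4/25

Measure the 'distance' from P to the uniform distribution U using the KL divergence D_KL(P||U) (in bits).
0.3290 bits

U(i) = 1/5 for all i

D_KL(P||U) = Σ P(x) log₂(P(x) / (1/5))
           = Σ P(x) log₂(P(x)) + log₂(5)
           = log₂(5) - H(P)

H(P) = -Σ P(x) log₂(P(x)):
  -P(1)·log₂(P(1)) = -(13/50)·log₂(13/50) = 0.50529
  -P(2)·log₂(P(2)) = -(2/5)·log₂(2/5) = 0.52877
  -P(3)·log₂(P(3)) = -(4/25)·log₂(4/25) = 0.42302
  -P(4)·log₂(P(4)) = -(1/50)·log₂(1/50) = 0.11288
  -P(5)·log₂(P(5)) = -(4/25)·log₂(4/25) = 0.42302
H(P) = 0.50529 + 0.52877 + 0.42302 + 0.11288 + 0.42302 = 1.99298 bits

log₂(5) = 2.32193 bits

D_KL(P||U) = 2.32193 - 1.99298 = 0.32895 ≈ 0.3290 bits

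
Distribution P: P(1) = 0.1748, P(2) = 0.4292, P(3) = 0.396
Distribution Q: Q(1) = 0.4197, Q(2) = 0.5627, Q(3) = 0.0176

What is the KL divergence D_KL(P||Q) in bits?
1.3902 bits

D_KL(P||Q) = Σ P(x) log₂(P(x)/Q(x))

Computing term by term:
  P(1)·log₂(P(1)/Q(1)) = 0.1748·log₂(0.1748/0.4197) = -0.22089
  P(2)·log₂(P(2)/Q(2)) = 0.4292·log₂(0.4292/0.5627) = -0.16770
  P(3)·log₂(P(3)/Q(3)) = 0.396·log₂(0.396/0.0176) = 1.77877

D_KL(P||Q) = -0.22089 - 0.16770 + 1.77877 = 1.39018 ≈ 1.3902 bits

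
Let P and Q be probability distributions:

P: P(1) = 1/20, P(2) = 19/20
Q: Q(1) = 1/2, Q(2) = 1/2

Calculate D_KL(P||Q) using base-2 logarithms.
0.7136 bits

D_KL(P||Q) = Σ P(x) log₂(P(x)/Q(x))

Computing term by term:
  P(1)·log₂(P(1)/Q(1)) = (1/20)·log₂((1/20)/(1/2)) = -0.16610
  P(2)·log₂(P(2)/Q(2)) = (19/20)·log₂((19/20)/(1/2)) = 0.87970

D_KL(P||Q) = -0.16610 + 0.87970 = 0.71360 ≈ 0.7136 bits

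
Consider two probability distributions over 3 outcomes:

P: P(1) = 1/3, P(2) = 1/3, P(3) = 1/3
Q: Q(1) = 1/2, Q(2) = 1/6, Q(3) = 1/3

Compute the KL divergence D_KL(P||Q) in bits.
0.1383 bits

D_KL(P||Q) = Σ P(x) log₂(P(x)/Q(x))

Computing term by term:
  P(1)·log₂(P(1)/Q(1)) = (1/3)·log₂((1/3)/(1/2)) = -0.19499
  P(2)·log₂(P(2)/Q(2)) = (1/3)·log₂((1/3)/(1/6)) = 0.33333
  P(3)·log₂(P(3)/Q(3)) = (1/3)·log₂((1/3)/(1/3)) = 0.00000

D_KL(P||Q) = -0.19499 + 0.33333 + 0.00000 = 0.13834 ≈ 0.1383 bits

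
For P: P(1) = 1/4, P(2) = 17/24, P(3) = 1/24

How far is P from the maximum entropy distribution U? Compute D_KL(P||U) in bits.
0.5415 bits

U(i) = 1/3 for all i

D_KL(P||U) = Σ P(x) log₂(P(x) / (1/3))
           = Σ P(x) log₂(P(x)) + log₂(3)
           = log₂(3) - H(P)

H(P) = -Σ P(x) log₂(P(x)):
  -P(1)·log₂(P(1)) = -(1/4)·log₂(1/4) = 0.50000
  -P(2)·log₂(P(2)) = -(17/24)·log₂(17/24) = 0.35240
  -P(3)·log₂(P(3)) = -(1/24)·log₂(1/24) = 0.19104
H(P) = 0.50000 + 0.35240 + 0.19104 = 1.04344 bits

log₂(3) = 1.58496 bits

D_KL(P||U) = 1.58496 - 1.04344 = 0.54152 ≈ 0.5415 bits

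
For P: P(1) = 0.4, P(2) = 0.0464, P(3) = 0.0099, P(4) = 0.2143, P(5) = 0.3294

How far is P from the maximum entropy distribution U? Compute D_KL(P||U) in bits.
0.5177 bits

U(i) = 1/5 for all i

D_KL(P||U) = Σ P(x) log₂(P(x) / (1/5))
           = Σ P(x) log₂(P(x)) + log₂(5)
           = log₂(5) - H(P)

H(P) = -Σ P(x) log₂(P(x)):
  -P(1)·log₂(P(1)) = -(0.4)·log₂(0.4) = 0.52877
  -P(2)·log₂(P(2)) = -(0.0464)·log₂(0.0464) = 0.20554
  -P(3)·log₂(P(3)) = -(0.0099)·log₂(0.0099) = 0.06592
  -P(4)·log₂(P(4)) = -(0.2143)·log₂(0.2143) = 0.47624
  -P(5)·log₂(P(5)) = -(0.3294)·log₂(0.3294) = 0.52773
H(P) = 0.52877 + 0.20554 + 0.06592 + 0.47624 + 0.52773 = 1.80420 bits

log₂(5) = 2.32193 bits

D_KL(P||U) = 2.32193 - 1.80420 = 0.51773 ≈ 0.5177 bits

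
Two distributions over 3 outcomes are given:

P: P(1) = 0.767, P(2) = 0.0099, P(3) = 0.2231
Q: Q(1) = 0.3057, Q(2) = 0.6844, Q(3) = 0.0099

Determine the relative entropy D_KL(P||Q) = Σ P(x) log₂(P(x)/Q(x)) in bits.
1.9600 bits

D_KL(P||Q) = Σ P(x) log₂(P(x)/Q(x))

Computing term by term:
  P(1)·log₂(P(1)/Q(1)) = 0.767·log₂(0.767/0.3057) = 1.01789
  P(2)·log₂(P(2)/Q(2)) = 0.0099·log₂(0.0099/0.6844) = -0.06050
  P(3)·log₂(P(3)/Q(3)) = 0.2231·log₂(0.2231/0.0099) = 1.00264

D_KL(P||Q) = 1.01789 - 0.06050 + 1.00264 = 1.96003 ≈ 1.9600 bits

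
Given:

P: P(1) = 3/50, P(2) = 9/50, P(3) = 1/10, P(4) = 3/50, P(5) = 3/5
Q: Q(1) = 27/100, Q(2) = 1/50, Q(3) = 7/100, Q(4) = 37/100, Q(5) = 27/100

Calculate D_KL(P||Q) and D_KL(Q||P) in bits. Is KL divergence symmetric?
D_KL(P||Q) = 1.0256 bits, D_KL(Q||P) = 1.1465 bits. No, KL divergence is not symmetric.

D_KL(P||Q) = Σ P(x) log₂(P(x)/Q(x))

Computing term by term:
  P(1)·log₂(P(1)/Q(1)) = (3/50)·log₂((3/50)/(27/100)) = -0.13020
  P(2)·log₂(P(2)/Q(2)) = (9/50)·log₂((9/50)/(1/50)) = 0.57059
  P(3)·log₂(P(3)/Q(3)) = (1/10)·log₂((1/10)/(7/100)) = 0.05146
  P(4)·log₂(P(4)/Q(4)) = (3/50)·log₂((3/50)/(37/100)) = -0.15747
  P(5)·log₂(P(5)/Q(5)) = (3/5)·log₂((3/5)/(27/100)) = 0.69120

D_KL(P||Q) = -0.13020 + 0.57059 + 0.05146 - 0.15747 + 0.69120 = 1.02558 ≈ 1.0256 bits

D_KL(Q||P) = Σ Q(x) log₂(Q(x)/P(x))

Computing term by term:
  Q(1)·log₂(Q(1)/P(1)) = (27/100)·log₂((27/100)/(3/50)) = 0.58588
  Q(2)·log₂(Q(2)/P(2)) = (1/50)·log₂((1/50)/(9/50)) = -0.06340
  Q(3)·log₂(Q(3)/P(3)) = (7/100)·log₂((7/100)/(1/10)) = -0.03602
  Q(4)·log₂(Q(4)/P(4)) = (37/100)·log₂((37/100)/(3/50)) = 0.97106
  Q(5)·log₂(Q(5)/P(5)) = (27/100)·log₂((27/100)/(3/5)) = -0.31104

D_KL(Q||P) = 0.58588 - 0.06340 - 0.03602 + 0.97106 - 0.31104 = 1.14648 ≈ 1.1465 bits

These are NOT equal (difference: 0.1209 bits). KL divergence is asymmetric: D_KL(P||Q) ≠ D_KL(Q||P) in general.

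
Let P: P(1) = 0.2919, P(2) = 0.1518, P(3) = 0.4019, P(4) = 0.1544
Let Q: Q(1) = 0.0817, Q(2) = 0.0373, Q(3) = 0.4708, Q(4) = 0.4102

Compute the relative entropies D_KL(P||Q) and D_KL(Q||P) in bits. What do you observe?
D_KL(P||Q) = 0.5342 bits, D_KL(Q||P) = 0.4601 bits. The two directions give different values (D_KL(P||Q) exceeds D_KL(Q||P) by 0.0741 bits): KL divergence is asymmetric.

D_KL(P||Q) = Σ P(x) log₂(P(x)/Q(x))

Computing term by term:
  P(1)·log₂(P(1)/Q(1)) = 0.2919·log₂(0.2919/0.0817) = 0.53624
  P(2)·log₂(P(2)/Q(2)) = 0.1518·log₂(0.1518/0.0373) = 0.30738
  P(3)·log₂(P(3)/Q(3)) = 0.4019·log₂(0.4019/0.4708) = -0.09174
  P(4)·log₂(P(4)/Q(4)) = 0.1544·log₂(0.1544/0.4102) = -0.21765

D_KL(P||Q) = 0.53624 + 0.30738 - 0.09174 - 0.21765 = 0.53423 ≈ 0.5342 bits

D_KL(Q||P) = Σ Q(x) log₂(Q(x)/P(x))

Computing term by term:
  Q(1)·log₂(Q(1)/P(1)) = 0.0817·log₂(0.0817/0.2919) = -0.15009
  Q(2)·log₂(Q(2)/P(2)) = 0.0373·log₂(0.0373/0.1518) = -0.07553
  Q(3)·log₂(Q(3)/P(3)) = 0.4708·log₂(0.4708/0.4019) = 0.10747
  Q(4)·log₂(Q(4)/P(4)) = 0.4102·log₂(0.4102/0.1544) = 0.57824

D_KL(Q||P) = -0.15009 - 0.07553 + 0.10747 + 0.57824 = 0.46009 ≈ 0.4601 bits

These are NOT equal (difference: 0.0741 bits). KL divergence is asymmetric: D_KL(P||Q) ≠ D_KL(Q||P) in general.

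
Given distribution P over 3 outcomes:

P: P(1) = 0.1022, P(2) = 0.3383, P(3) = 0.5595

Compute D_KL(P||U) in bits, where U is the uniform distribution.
0.2510 bits

U(i) = 1/3 for all i

D_KL(P||U) = Σ P(x) log₂(P(x) / (1/3))
           = Σ P(x) log₂(P(x)) + log₂(3)
           = log₂(3) - H(P)

H(P) = -Σ P(x) log₂(P(x)):
  -P(1)·log₂(P(1)) = -(0.1022)·log₂(0.1022) = 0.33629
  -P(2)·log₂(P(2)) = -(0.3383)·log₂(0.3383) = 0.52897
  -P(3)·log₂(P(3)) = -(0.5595)·log₂(0.5595) = 0.46874
H(P) = 0.33629 + 0.52897 + 0.46874 = 1.33400 bits

log₂(3) = 1.58496 bits

D_KL(P||U) = 1.58496 - 1.33400 = 0.25096 ≈ 0.2510 bits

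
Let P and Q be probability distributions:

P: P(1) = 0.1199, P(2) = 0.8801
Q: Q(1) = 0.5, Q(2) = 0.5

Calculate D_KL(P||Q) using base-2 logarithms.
0.4709 bits

D_KL(P||Q) = Σ P(x) log₂(P(x)/Q(x))

Computing term by term:
  P(1)·log₂(P(1)/Q(1)) = 0.1199·log₂(0.1199/0.5) = -0.24701
  P(2)·log₂(P(2)/Q(2)) = 0.8801·log₂(0.8801/0.5) = 0.71793

D_KL(P||Q) = -0.24701 + 0.71793 = 0.47092 ≈ 0.4709 bits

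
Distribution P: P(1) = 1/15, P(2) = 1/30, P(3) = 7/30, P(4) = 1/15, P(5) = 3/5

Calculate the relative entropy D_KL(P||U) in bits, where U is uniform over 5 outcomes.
0.7054 bits

U(i) = 1/5 for all i

D_KL(P||U) = Σ P(x) log₂(P(x) / (1/5))
           = Σ P(x) log₂(P(x)) + log₂(5)
           = log₂(5) - H(P)

H(P) = -Σ P(x) log₂(P(x)):
  -P(1)·log₂(P(1)) = -(1/15)·log₂(1/15) = 0.26046
  -P(2)·log₂(P(2)) = -(1/30)·log₂(1/30) = 0.16356
  -P(3)·log₂(P(3)) = -(7/30)·log₂(7/30) = 0.48989
  -P(4)·log₂(P(4)) = -(1/15)·log₂(1/15) = 0.26046
  -P(5)·log₂(P(5)) = -(3/5)·log₂(3/5) = 0.44218
H(P) = 0.26046 + 0.16356 + 0.48989 + 0.26046 + 0.44218 = 1.61655 bits

log₂(5) = 2.32193 bits

D_KL(P||U) = 2.32193 - 1.61655 = 0.70538 ≈ 0.7054 bits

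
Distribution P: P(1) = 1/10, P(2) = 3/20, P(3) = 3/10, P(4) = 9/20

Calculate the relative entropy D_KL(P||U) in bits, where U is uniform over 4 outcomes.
0.2178 bits

U(i) = 1/4 for all i

D_KL(P||U) = Σ P(x) log₂(P(x) / (1/4))
           = Σ P(x) log₂(P(x)) + log₂(4)
           = log₂(4) - H(P)

H(P) = -Σ P(x) log₂(P(x)):
  -P(1)·log₂(P(1)) = -(1/10)·log₂(1/10) = 0.33219
  -P(2)·log₂(P(2)) = -(3/20)·log₂(3/20) = 0.41054
  -P(3)·log₂(P(3)) = -(3/10)·log₂(3/10) = 0.52109
  -P(4)·log₂(P(4)) = -(9/20)·log₂(9/20) = 0.51840
H(P) = 0.33219 + 0.41054 + 0.52109 + 0.51840 = 1.78222 bits

log₂(4) = 2.00000 bits

D_KL(P||U) = 2.00000 - 1.78222 = 0.21778 ≈ 0.2178 bits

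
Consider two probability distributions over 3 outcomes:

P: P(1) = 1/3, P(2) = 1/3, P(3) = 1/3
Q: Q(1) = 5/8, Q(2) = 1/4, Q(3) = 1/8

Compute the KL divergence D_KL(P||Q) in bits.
0.3077 bits

D_KL(P||Q) = Σ P(x) log₂(P(x)/Q(x))

Computing term by term:
  P(1)·log₂(P(1)/Q(1)) = (1/3)·log₂((1/3)/(5/8)) = -0.30230
  P(2)·log₂(P(2)/Q(2)) = (1/3)·log₂((1/3)/(1/4)) = 0.13835
  P(3)·log₂(P(3)/Q(3)) = (1/3)·log₂((1/3)/(1/8)) = 0.47168

D_KL(P||Q) = -0.30230 + 0.13835 + 0.47168 = 0.30773 ≈ 0.3077 bits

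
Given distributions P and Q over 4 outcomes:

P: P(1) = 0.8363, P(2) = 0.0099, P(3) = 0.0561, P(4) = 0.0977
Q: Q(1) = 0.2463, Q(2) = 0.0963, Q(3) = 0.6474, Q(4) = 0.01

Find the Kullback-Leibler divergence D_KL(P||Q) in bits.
1.5657 bits

D_KL(P||Q) = Σ P(x) log₂(P(x)/Q(x))

Computing term by term:
  P(1)·log₂(P(1)/Q(1)) = 0.8363·log₂(0.8363/0.2463) = 1.47490
  P(2)·log₂(P(2)/Q(2)) = 0.0099·log₂(0.0099/0.0963) = -0.03249
  P(3)·log₂(P(3)/Q(3)) = 0.0561·log₂(0.0561/0.6474) = -0.19795
  P(4)·log₂(P(4)/Q(4)) = 0.0977·log₂(0.0977/0.01) = 0.32127

D_KL(P||Q) = 1.47490 - 0.03249 - 0.19795 + 0.32127 = 1.56573 ≈ 1.5657 bits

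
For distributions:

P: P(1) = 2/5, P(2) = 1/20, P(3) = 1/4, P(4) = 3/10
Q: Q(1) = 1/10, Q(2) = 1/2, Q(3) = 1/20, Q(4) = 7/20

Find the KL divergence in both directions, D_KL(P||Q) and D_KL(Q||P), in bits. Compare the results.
D_KL(P||Q) = 1.1477 bits, D_KL(Q||P) = 1.4227 bits. D_KL(Q||P) is larger than D_KL(P||Q) by 0.2750 bits; the two directions differ.

D_KL(P||Q) = Σ P(x) log₂(P(x)/Q(x))

Computing term by term:
  P(1)·log₂(P(1)/Q(1)) = (2/5)·log₂((2/5)/(1/10)) = 0.80000
  P(2)·log₂(P(2)/Q(2)) = (1/20)·log₂((1/20)/(1/2)) = -0.16610
  P(3)·log₂(P(3)/Q(3)) = (1/4)·log₂((1/4)/(1/20)) = 0.58048
  P(4)·log₂(P(4)/Q(4)) = (3/10)·log₂((3/10)/(7/20)) = -0.06672

D_KL(P||Q) = 0.80000 - 0.16610 + 0.58048 - 0.06672 = 1.14766 ≈ 1.1477 bits

D_KL(Q||P) = Σ Q(x) log₂(Q(x)/P(x))

Computing term by term:
  Q(1)·log₂(Q(1)/P(1)) = (1/10)·log₂((1/10)/(2/5)) = -0.20000
  Q(2)·log₂(Q(2)/P(2)) = (1/2)·log₂((1/2)/(1/20)) = 1.66096
  Q(3)·log₂(Q(3)/P(3)) = (1/20)·log₂((1/20)/(1/4)) = -0.11610
  Q(4)·log₂(Q(4)/P(4)) = (7/20)·log₂((7/20)/(3/10)) = 0.07784

D_KL(Q||P) = -0.20000 + 1.66096 - 0.11610 + 0.07784 = 1.42270 ≈ 1.4227 bits

These are NOT equal (difference: 0.2750 bits). KL divergence is asymmetric: D_KL(P||Q) ≠ D_KL(Q||P) in general.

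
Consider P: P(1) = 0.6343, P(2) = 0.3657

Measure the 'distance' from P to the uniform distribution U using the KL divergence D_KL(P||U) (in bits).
0.0527 bits

U(i) = 1/2 for all i

D_KL(P||U) = Σ P(x) log₂(P(x) / (1/2))
           = Σ P(x) log₂(P(x)) + log₂(2)
           = log₂(2) - H(P)

H(P) = -Σ P(x) log₂(P(x)):
  -P(1)·log₂(P(1)) = -(0.6343)·log₂(0.6343) = 0.41658
  -P(2)·log₂(P(2)) = -(0.3657)·log₂(0.3657) = 0.53073
H(P) = 0.41658 + 0.53073 = 0.94731 bits

log₂(2) = 1.00000 bits

D_KL(P||U) = 1.00000 - 0.94731 = 0.05269 ≈ 0.0527 bits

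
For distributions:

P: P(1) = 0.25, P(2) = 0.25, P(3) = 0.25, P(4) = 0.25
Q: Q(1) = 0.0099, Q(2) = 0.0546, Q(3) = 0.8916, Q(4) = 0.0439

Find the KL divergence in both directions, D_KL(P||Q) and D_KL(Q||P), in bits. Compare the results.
D_KL(P||Q) = 1.8821 bits, D_KL(Q||P) = 1.3595 bits. D_KL(P||Q) is larger than D_KL(Q||P) by 0.5226 bits; the two directions differ.

D_KL(P||Q) = Σ P(x) log₂(P(x)/Q(x))

Computing term by term:
  P(1)·log₂(P(1)/Q(1)) = 0.25·log₂(0.25/0.0099) = 1.16459
  P(2)·log₂(P(2)/Q(2)) = 0.25·log₂(0.25/0.0546) = 0.54874
  P(3)·log₂(P(3)/Q(3)) = 0.25·log₂(0.25/0.8916) = -0.45862
  P(4)·log₂(P(4)/Q(4)) = 0.25·log₂(0.25/0.0439) = 0.62741

D_KL(P||Q) = 1.16459 + 0.54874 - 0.45862 + 0.62741 = 1.88212 ≈ 1.8821 bits

D_KL(Q||P) = Σ Q(x) log₂(Q(x)/P(x))

Computing term by term:
  Q(1)·log₂(Q(1)/P(1)) = 0.0099·log₂(0.0099/0.25) = -0.04612
  Q(2)·log₂(Q(2)/P(2)) = 0.0546·log₂(0.0546/0.25) = -0.11984
  Q(3)·log₂(Q(3)/P(3)) = 0.8916·log₂(0.8916/0.25) = 1.63561
  Q(4)·log₂(Q(4)/P(4)) = 0.0439·log₂(0.0439/0.25) = -0.11017

D_KL(Q||P) = -0.04612 - 0.11984 + 1.63561 - 0.11017 = 1.35948 ≈ 1.3595 bits

These are NOT equal (difference: 0.5226 bits). KL divergence is asymmetric: D_KL(P||Q) ≠ D_KL(Q||P) in general.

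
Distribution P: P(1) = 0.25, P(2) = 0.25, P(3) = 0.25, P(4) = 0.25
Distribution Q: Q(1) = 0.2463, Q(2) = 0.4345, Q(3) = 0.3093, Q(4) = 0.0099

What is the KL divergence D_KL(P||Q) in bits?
0.8938 bits

D_KL(P||Q) = Σ P(x) log₂(P(x)/Q(x))

Computing term by term:
  P(1)·log₂(P(1)/Q(1)) = 0.25·log₂(0.25/0.2463) = 0.00538
  P(2)·log₂(P(2)/Q(2)) = 0.25·log₂(0.25/0.4345) = -0.19936
  P(3)·log₂(P(3)/Q(3)) = 0.25·log₂(0.25/0.3093) = -0.07677
  P(4)·log₂(P(4)/Q(4)) = 0.25·log₂(0.25/0.0099) = 1.16459

D_KL(P||Q) = 0.00538 - 0.19936 - 0.07677 + 1.16459 = 0.89384 ≈ 0.8938 bits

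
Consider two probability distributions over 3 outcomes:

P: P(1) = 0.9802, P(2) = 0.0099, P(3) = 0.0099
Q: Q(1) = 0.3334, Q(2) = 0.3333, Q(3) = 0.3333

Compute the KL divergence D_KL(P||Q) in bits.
1.4246 bits

D_KL(P||Q) = Σ P(x) log₂(P(x)/Q(x))

Computing term by term:
  P(1)·log₂(P(1)/Q(1)) = 0.9802·log₂(0.9802/0.3334) = 1.52502
  P(2)·log₂(P(2)/Q(2)) = 0.0099·log₂(0.0099/0.3333) = -0.05023
  P(3)·log₂(P(3)/Q(3)) = 0.0099·log₂(0.0099/0.3333) = -0.05023

D_KL(P||Q) = 1.52502 - 0.05023 - 0.05023 = 1.42456 ≈ 1.4246 bits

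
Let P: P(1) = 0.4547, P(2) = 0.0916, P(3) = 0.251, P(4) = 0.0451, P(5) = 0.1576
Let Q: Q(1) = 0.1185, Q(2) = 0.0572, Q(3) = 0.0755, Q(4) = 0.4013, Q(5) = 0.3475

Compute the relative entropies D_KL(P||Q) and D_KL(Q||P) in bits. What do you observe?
D_KL(P||Q) = 1.0574 bits, D_KL(Q||P) = 1.2623 bits. The two directions give different values (D_KL(Q||P) exceeds D_KL(P||Q) by 0.2049 bits): KL divergence is asymmetric.

D_KL(P||Q) = Σ P(x) log₂(P(x)/Q(x))

Computing term by term:
  P(1)·log₂(P(1)/Q(1)) = 0.4547·log₂(0.4547/0.1185) = 0.88213
  P(2)·log₂(P(2)/Q(2)) = 0.0916·log₂(0.0916/0.0572) = 0.06223
  P(3)·log₂(P(3)/Q(3)) = 0.251·log₂(0.251/0.0755) = 0.43502
  P(4)·log₂(P(4)/Q(4)) = 0.0451·log₂(0.0451/0.4013) = -0.14222
  P(5)·log₂(P(5)/Q(5)) = 0.1576·log₂(0.1576/0.3475) = -0.17978

D_KL(P||Q) = 0.88213 + 0.06223 + 0.43502 - 0.14222 - 0.17978 = 1.05738 ≈ 1.0574 bits

D_KL(Q||P) = Σ Q(x) log₂(Q(x)/P(x))

Computing term by term:
  Q(1)·log₂(Q(1)/P(1)) = 0.1185·log₂(0.1185/0.4547) = -0.22989
  Q(2)·log₂(Q(2)/P(2)) = 0.0572·log₂(0.0572/0.0916) = -0.03886
  Q(3)·log₂(Q(3)/P(3)) = 0.0755·log₂(0.0755/0.251) = -0.13085
  Q(4)·log₂(Q(4)/P(4)) = 0.4013·log₂(0.4013/0.0451) = 1.26549
  Q(5)·log₂(Q(5)/P(5)) = 0.3475·log₂(0.3475/0.1576) = 0.39641

D_KL(Q||P) = -0.22989 - 0.03886 - 0.13085 + 1.26549 + 0.39641 = 1.26230 ≈ 1.2623 bits

These are NOT equal (difference: 0.2049 bits). KL divergence is asymmetric: D_KL(P||Q) ≠ D_KL(Q||P) in general.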